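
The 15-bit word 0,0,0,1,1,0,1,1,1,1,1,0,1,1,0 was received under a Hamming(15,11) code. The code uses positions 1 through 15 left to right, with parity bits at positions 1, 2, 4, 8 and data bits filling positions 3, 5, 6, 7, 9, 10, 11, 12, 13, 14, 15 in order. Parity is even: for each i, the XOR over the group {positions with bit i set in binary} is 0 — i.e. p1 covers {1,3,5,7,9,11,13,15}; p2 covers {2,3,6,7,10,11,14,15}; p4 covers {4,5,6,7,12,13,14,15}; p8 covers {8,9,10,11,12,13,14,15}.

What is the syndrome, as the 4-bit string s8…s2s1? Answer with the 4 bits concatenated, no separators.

0101

s1 (pos 1,3,5,7,9,11,13,15): 0⊕0⊕1⊕1⊕1⊕1⊕1⊕0 = 1
s2 (pos 2,3,6,7,10,11,14,15): 0⊕0⊕0⊕1⊕1⊕1⊕1⊕0 = 0
s4 (pos 4,5,6,7,12,13,14,15): 1⊕1⊕0⊕1⊕0⊕1⊕1⊕0 = 1
s8 (pos 8,9,10,11,12,13,14,15): 1⊕1⊕1⊕1⊕0⊕1⊕1⊕0 = 0
Syndrome s8…s1 = 0101 → error at position 5.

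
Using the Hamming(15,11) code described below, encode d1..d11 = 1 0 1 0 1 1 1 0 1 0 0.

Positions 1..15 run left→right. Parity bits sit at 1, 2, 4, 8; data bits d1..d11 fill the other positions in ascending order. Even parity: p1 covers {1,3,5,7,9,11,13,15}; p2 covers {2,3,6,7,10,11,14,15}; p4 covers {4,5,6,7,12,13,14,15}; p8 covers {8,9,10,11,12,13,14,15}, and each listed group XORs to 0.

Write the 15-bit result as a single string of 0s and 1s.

Place data at non-parity positions: p1 p2 1 p4 0 1 0 p8 1 1 1 0 1 0 0
p1 (pos 1,3,5,7,9,11,13,15): XOR of data positions = 1⊕0⊕0⊕1⊕1⊕1⊕0 = 0
p2 (pos 2,3,6,7,10,11,14,15): XOR of data positions = 1⊕1⊕0⊕1⊕1⊕0⊕0 = 0
p4 (pos 4,5,6,7,12,13,14,15): XOR of data positions = 0⊕1⊕0⊕0⊕1⊕0⊕0 = 0
p8 (pos 8,9,10,11,12,13,14,15): XOR of data positions = 1⊕1⊕1⊕0⊕1⊕0⊕0 = 0
Codeword: 001001001110100

001001001110100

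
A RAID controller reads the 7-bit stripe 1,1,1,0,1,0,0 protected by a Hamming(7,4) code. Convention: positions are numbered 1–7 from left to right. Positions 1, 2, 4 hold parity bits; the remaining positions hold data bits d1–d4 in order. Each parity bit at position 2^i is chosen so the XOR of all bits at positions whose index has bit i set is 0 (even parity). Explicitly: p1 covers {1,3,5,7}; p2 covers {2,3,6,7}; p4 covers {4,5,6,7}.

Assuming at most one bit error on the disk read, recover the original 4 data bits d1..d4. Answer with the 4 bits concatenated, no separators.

1000

s1 (pos 1,3,5,7): 1⊕1⊕1⊕0 = 1
s2 (pos 2,3,6,7): 1⊕1⊕0⊕0 = 0
s4 (pos 4,5,6,7): 0⊕1⊕0⊕0 = 1
Syndrome s4…s1 = 101 → error at position 5.
Flip position 5: 1110100 → 1110000
Read data bits from positions 3,5,6,7: 1000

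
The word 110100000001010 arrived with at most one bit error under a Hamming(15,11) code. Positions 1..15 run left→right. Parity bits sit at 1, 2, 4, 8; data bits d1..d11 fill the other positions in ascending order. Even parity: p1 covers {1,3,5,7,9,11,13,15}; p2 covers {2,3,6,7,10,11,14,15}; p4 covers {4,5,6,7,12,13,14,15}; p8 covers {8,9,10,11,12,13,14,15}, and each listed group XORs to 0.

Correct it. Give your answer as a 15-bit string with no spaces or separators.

110110000001010

s1 (pos 1,3,5,7,9,11,13,15): 1⊕0⊕0⊕0⊕0⊕0⊕0⊕0 = 1
s2 (pos 2,3,6,7,10,11,14,15): 1⊕0⊕0⊕0⊕0⊕0⊕1⊕0 = 0
s4 (pos 4,5,6,7,12,13,14,15): 1⊕0⊕0⊕0⊕1⊕0⊕1⊕0 = 1
s8 (pos 8,9,10,11,12,13,14,15): 0⊕0⊕0⊕0⊕1⊕0⊕1⊕0 = 0
Syndrome s8…s1 = 0101 → error at position 5.
Flip position 5: 110100000001010 → 110110000001010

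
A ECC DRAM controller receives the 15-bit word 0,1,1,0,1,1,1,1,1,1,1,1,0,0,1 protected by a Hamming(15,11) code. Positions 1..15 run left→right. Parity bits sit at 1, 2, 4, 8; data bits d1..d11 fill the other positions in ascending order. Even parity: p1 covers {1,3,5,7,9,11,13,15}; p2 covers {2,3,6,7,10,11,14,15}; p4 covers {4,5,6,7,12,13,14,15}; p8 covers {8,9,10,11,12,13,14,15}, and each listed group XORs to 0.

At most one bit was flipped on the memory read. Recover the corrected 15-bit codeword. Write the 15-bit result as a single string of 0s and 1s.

s1 (pos 1,3,5,7,9,11,13,15): 0⊕1⊕1⊕1⊕1⊕1⊕0⊕1 = 0
s2 (pos 2,3,6,7,10,11,14,15): 1⊕1⊕1⊕1⊕1⊕1⊕0⊕1 = 1
s4 (pos 4,5,6,7,12,13,14,15): 0⊕1⊕1⊕1⊕1⊕0⊕0⊕1 = 1
s8 (pos 8,9,10,11,12,13,14,15): 1⊕1⊕1⊕1⊕1⊕0⊕0⊕1 = 0
Syndrome s8…s1 = 0110 → error at position 6.
Flip position 6: 011011111111001 → 011010111111001

011010111111001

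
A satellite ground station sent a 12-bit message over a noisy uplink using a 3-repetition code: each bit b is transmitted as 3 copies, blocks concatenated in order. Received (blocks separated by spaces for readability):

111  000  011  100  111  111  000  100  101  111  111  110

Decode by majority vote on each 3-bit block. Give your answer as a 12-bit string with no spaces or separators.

Block 1 (111): 3 ones → 1
Block 2 (000): 0 ones → 0
Block 3 (011): 2 ones → 1
Block 4 (100): 1 one → 0
Block 5 (111): 3 ones → 1
Block 6 (111): 3 ones → 1
Block 7 (000): 0 ones → 0
Block 8 (100): 1 one → 0
Block 9 (101): 2 ones → 1
Block 10 (111): 3 ones → 1
Block 11 (111): 3 ones → 1
Block 12 (110): 2 ones → 1

101011001111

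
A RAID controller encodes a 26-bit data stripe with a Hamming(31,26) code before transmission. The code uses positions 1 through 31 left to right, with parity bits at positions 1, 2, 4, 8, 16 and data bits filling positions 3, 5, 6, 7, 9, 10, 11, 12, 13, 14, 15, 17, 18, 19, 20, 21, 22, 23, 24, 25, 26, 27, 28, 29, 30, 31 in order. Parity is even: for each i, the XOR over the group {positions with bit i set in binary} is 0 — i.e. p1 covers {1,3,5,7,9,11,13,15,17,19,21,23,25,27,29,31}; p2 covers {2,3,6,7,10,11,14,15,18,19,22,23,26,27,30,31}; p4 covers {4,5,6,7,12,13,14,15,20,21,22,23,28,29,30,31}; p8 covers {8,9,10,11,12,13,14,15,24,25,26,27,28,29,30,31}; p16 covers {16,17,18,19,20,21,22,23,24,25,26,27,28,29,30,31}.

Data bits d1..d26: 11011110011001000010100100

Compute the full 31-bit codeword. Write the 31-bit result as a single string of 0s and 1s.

Place data at non-parity positions: p1 p2 1 p4 1 0 1 p8 1 1 1 0 0 1 1 p16 0 0 1 0 0 0 0 1 0 1 0 0 1 0 0
p1 (pos 1,3,5,7,9,11,13,15,17,19,21,23,25,27,29,31): XOR of data positions = 1⊕1⊕1⊕1⊕1⊕0⊕1⊕0⊕1⊕0⊕0⊕0⊕0⊕1⊕0 = 0
p2 (pos 2,3,6,7,10,11,14,15,18,19,22,23,26,27,30,31): XOR of data positions = 1⊕0⊕1⊕1⊕1⊕1⊕1⊕0⊕1⊕0⊕0⊕1⊕0⊕0⊕0 = 0
p4 (pos 4,5,6,7,12,13,14,15,20,21,22,23,28,29,30,31): XOR of data positions = 1⊕0⊕1⊕0⊕0⊕1⊕1⊕0⊕0⊕0⊕0⊕0⊕1⊕0⊕0 = 1
p8 (pos 8,9,10,11,12,13,14,15,24,25,26,27,28,29,30,31): XOR of data positions = 1⊕1⊕1⊕0⊕0⊕1⊕1⊕1⊕0⊕1⊕0⊕0⊕1⊕0⊕0 = 0
p16 (pos 16,17,18,19,20,21,22,23,24,25,26,27,28,29,30,31): XOR of data positions = 0⊕0⊕1⊕0⊕0⊕0⊕0⊕1⊕0⊕1⊕0⊕0⊕1⊕0⊕0 = 0
Codeword: 0011101011100110001000010100100

0011101011100110001000010100100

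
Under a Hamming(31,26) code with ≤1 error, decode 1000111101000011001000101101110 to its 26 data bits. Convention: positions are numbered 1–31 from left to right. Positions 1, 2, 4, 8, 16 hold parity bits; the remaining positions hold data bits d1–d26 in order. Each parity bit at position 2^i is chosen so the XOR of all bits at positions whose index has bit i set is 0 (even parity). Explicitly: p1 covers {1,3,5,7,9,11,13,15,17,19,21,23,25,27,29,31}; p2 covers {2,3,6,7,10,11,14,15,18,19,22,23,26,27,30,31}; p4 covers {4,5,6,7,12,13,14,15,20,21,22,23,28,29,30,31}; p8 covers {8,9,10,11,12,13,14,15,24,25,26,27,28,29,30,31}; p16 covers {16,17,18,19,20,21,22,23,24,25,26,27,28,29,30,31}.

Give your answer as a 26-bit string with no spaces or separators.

s1 (pos 1,3,5,7,9,11,13,15,17,19,21,23,25,27,29,31): 1⊕0⊕1⊕1⊕0⊕0⊕0⊕1⊕0⊕1⊕0⊕1⊕1⊕0⊕1⊕0 = 0
s2 (pos 2,3,6,7,10,11,14,15,18,19,22,23,26,27,30,31): 0⊕0⊕1⊕1⊕1⊕0⊕0⊕1⊕0⊕1⊕0⊕1⊕1⊕0⊕1⊕0 = 0
s4 (pos 4,5,6,7,12,13,14,15,20,21,22,23,28,29,30,31): 0⊕1⊕1⊕1⊕0⊕0⊕0⊕1⊕0⊕0⊕0⊕1⊕1⊕1⊕1⊕0 = 0
s8 (pos 8,9,10,11,12,13,14,15,24,25,26,27,28,29,30,31): 1⊕0⊕1⊕0⊕0⊕0⊕0⊕1⊕0⊕1⊕1⊕0⊕1⊕1⊕1⊕0 = 0
s16 (pos 16,17,18,19,20,21,22,23,24,25,26,27,28,29,30,31): 1⊕0⊕0⊕1⊕0⊕0⊕0⊕1⊕0⊕1⊕1⊕0⊕1⊕1⊕1⊕0 = 0
Syndrome s16…s1 = 00000 → no error.
Read data bits from positions 3,5,6,7,9,10,11,12,13,14,15,17,18,19,20,21,22,23,24,25,26,27,28,29,30,31: 01110100001001000101101110

01110100001001000101101110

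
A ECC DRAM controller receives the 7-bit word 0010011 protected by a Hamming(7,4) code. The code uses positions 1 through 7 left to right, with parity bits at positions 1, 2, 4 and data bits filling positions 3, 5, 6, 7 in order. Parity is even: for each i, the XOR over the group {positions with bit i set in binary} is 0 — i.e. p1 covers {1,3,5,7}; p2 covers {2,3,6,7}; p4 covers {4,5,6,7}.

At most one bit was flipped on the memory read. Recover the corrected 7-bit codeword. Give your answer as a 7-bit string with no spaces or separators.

s1 (pos 1,3,5,7): 0⊕1⊕0⊕1 = 0
s2 (pos 2,3,6,7): 0⊕1⊕1⊕1 = 1
s4 (pos 4,5,6,7): 0⊕0⊕1⊕1 = 0
Syndrome s4…s1 = 010 → error at position 2.
Flip position 2: 0010011 → 0110011

0110011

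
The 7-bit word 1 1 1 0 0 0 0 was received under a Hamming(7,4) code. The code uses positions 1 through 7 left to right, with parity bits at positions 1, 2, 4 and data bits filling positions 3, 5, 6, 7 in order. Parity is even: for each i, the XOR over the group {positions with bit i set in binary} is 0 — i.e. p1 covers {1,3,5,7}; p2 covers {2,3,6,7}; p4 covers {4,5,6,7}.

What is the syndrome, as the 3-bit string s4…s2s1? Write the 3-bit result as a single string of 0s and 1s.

000

s1 (pos 1,3,5,7): 1⊕1⊕0⊕0 = 0
s2 (pos 2,3,6,7): 1⊕1⊕0⊕0 = 0
s4 (pos 4,5,6,7): 0⊕0⊕0⊕0 = 0
Syndrome s4…s1 = 000 → no error.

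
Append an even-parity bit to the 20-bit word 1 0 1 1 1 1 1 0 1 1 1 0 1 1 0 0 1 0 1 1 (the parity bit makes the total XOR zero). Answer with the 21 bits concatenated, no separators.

XOR of the 20 data bits: 1⊕0⊕1⊕1⊕1⊕1⊕1⊕0⊕1⊕1⊕1⊕0⊕1⊕1⊕0⊕0⊕1⊕0⊕1⊕1 = 0
Parity bit = 0 (so all 21 bits XOR to 0).

101111101110110010110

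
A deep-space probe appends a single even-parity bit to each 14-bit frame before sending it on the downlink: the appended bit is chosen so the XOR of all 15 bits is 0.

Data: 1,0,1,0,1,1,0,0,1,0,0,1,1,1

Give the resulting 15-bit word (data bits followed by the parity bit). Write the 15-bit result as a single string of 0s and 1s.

XOR of the 14 data bits: 1⊕0⊕1⊕0⊕1⊕1⊕0⊕0⊕1⊕0⊕0⊕1⊕1⊕1 = 0
Parity bit = 0 (so all 15 bits XOR to 0).

101011001001110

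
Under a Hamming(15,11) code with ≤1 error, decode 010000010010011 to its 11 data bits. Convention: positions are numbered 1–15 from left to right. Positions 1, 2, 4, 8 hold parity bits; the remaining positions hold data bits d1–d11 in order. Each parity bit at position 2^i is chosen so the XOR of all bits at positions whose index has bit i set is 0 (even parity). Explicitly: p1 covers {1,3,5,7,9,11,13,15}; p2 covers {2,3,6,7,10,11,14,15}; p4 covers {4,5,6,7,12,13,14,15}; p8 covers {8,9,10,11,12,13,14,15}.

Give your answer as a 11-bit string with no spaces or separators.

s1 (pos 1,3,5,7,9,11,13,15): 0⊕0⊕0⊕0⊕0⊕1⊕0⊕1 = 0
s2 (pos 2,3,6,7,10,11,14,15): 1⊕0⊕0⊕0⊕0⊕1⊕1⊕1 = 0
s4 (pos 4,5,6,7,12,13,14,15): 0⊕0⊕0⊕0⊕0⊕0⊕1⊕1 = 0
s8 (pos 8,9,10,11,12,13,14,15): 1⊕0⊕0⊕1⊕0⊕0⊕1⊕1 = 0
Syndrome s8…s1 = 0000 → no error.
Read data bits from positions 3,5,6,7,9,10,11,12,13,14,15: 00000010011

00000010011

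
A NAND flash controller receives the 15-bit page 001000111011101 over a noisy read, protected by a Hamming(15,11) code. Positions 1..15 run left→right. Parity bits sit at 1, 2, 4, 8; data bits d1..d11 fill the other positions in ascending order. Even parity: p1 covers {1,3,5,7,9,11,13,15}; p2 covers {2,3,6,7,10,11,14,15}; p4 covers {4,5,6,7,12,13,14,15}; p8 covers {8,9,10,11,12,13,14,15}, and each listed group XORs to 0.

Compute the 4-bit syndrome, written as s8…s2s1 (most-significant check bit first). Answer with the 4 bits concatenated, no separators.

s1 (pos 1,3,5,7,9,11,13,15): 0⊕1⊕0⊕1⊕1⊕1⊕1⊕1 = 0
s2 (pos 2,3,6,7,10,11,14,15): 0⊕1⊕0⊕1⊕0⊕1⊕0⊕1 = 0
s4 (pos 4,5,6,7,12,13,14,15): 0⊕0⊕0⊕1⊕1⊕1⊕0⊕1 = 0
s8 (pos 8,9,10,11,12,13,14,15): 1⊕1⊕0⊕1⊕1⊕1⊕0⊕1 = 0
Syndrome s8…s1 = 0000 → no error.

0000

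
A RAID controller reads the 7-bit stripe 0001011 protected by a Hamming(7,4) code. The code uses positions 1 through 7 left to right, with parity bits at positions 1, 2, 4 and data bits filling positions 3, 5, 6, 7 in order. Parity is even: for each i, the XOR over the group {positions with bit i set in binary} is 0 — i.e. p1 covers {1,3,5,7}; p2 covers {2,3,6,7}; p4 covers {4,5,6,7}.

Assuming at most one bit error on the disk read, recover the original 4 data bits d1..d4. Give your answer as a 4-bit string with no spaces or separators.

0111

s1 (pos 1,3,5,7): 0⊕0⊕0⊕1 = 1
s2 (pos 2,3,6,7): 0⊕0⊕1⊕1 = 0
s4 (pos 4,5,6,7): 1⊕0⊕1⊕1 = 1
Syndrome s4…s1 = 101 → error at position 5.
Flip position 5: 0001011 → 0001111
Read data bits from positions 3,5,6,7: 0111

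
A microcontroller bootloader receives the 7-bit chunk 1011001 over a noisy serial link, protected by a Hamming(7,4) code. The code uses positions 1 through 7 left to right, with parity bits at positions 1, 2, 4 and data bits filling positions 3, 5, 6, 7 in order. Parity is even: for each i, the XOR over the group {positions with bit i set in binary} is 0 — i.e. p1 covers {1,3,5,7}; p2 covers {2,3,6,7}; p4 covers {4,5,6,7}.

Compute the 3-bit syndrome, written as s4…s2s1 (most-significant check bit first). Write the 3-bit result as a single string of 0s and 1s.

s1 (pos 1,3,5,7): 1⊕1⊕0⊕1 = 1
s2 (pos 2,3,6,7): 0⊕1⊕0⊕1 = 0
s4 (pos 4,5,6,7): 1⊕0⊕0⊕1 = 0
Syndrome s4…s1 = 001 → error at position 1.

001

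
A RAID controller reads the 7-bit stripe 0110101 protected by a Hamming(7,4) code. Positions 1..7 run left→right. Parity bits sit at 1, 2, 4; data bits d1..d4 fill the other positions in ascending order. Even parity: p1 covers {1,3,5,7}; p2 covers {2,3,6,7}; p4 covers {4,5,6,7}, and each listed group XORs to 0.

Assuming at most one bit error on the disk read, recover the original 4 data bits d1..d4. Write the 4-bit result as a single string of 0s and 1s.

s1 (pos 1,3,5,7): 0⊕1⊕1⊕1 = 1
s2 (pos 2,3,6,7): 1⊕1⊕0⊕1 = 1
s4 (pos 4,5,6,7): 0⊕1⊕0⊕1 = 0
Syndrome s4…s1 = 011 → error at position 3.
Flip position 3: 0110101 → 0100101
Read data bits from positions 3,5,6,7: 0101

0101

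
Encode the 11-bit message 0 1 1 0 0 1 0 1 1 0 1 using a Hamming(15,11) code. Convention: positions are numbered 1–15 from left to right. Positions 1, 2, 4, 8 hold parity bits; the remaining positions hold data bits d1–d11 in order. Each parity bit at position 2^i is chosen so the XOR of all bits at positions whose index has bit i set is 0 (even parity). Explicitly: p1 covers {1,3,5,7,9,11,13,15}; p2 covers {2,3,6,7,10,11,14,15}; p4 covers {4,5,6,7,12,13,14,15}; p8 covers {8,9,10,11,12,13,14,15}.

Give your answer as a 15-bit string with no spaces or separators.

Place data at non-parity positions: p1 p2 0 p4 1 1 0 p8 0 1 0 1 1 0 1
p1 (pos 1,3,5,7,9,11,13,15): XOR of data positions = 0⊕1⊕0⊕0⊕0⊕1⊕1 = 1
p2 (pos 2,3,6,7,10,11,14,15): XOR of data positions = 0⊕1⊕0⊕1⊕0⊕0⊕1 = 1
p4 (pos 4,5,6,7,12,13,14,15): XOR of data positions = 1⊕1⊕0⊕1⊕1⊕0⊕1 = 1
p8 (pos 8,9,10,11,12,13,14,15): XOR of data positions = 0⊕1⊕0⊕1⊕1⊕0⊕1 = 0
Codeword: 110111000101101

110111000101101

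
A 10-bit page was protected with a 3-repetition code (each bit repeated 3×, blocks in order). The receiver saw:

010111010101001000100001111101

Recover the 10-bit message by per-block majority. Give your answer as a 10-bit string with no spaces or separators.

0101000011

Block 1 (010): 1 one → 0
Block 2 (111): 3 ones → 1
Block 3 (010): 1 one → 0
Block 4 (101): 2 ones → 1
Block 5 (001): 1 one → 0
Block 6 (000): 0 ones → 0
Block 7 (100): 1 one → 0
Block 8 (001): 1 one → 0
Block 9 (111): 3 ones → 1
Block 10 (101): 2 ones → 1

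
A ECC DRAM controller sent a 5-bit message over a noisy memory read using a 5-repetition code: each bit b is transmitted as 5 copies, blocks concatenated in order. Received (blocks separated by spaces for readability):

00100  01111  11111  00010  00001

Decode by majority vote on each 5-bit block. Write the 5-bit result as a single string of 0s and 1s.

Block 1 (00100): 1 one → 0
Block 2 (01111): 4 ones → 1
Block 3 (11111): 5 ones → 1
Block 4 (00010): 1 one → 0
Block 5 (00001): 1 one → 0

01100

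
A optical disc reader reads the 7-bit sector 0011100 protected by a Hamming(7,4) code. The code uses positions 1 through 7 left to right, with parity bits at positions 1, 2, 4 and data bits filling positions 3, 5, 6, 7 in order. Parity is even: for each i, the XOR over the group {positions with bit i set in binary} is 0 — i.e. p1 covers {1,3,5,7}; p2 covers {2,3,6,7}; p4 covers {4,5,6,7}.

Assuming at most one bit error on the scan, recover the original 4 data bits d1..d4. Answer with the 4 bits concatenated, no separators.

s1 (pos 1,3,5,7): 0⊕1⊕1⊕0 = 0
s2 (pos 2,3,6,7): 0⊕1⊕0⊕0 = 1
s4 (pos 4,5,6,7): 1⊕1⊕0⊕0 = 0
Syndrome s4…s1 = 010 → error at position 2.
Flip position 2: 0011100 → 0111100
Read data bits from positions 3,5,6,7: 1100

1100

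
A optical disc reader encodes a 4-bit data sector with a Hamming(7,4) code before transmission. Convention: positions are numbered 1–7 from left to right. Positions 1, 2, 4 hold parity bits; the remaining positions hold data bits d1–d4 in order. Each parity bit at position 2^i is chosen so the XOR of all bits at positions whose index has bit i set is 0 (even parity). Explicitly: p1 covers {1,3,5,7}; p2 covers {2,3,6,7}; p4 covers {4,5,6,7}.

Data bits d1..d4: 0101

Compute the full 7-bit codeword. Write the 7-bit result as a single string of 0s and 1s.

Place data at non-parity positions: p1 p2 0 p4 1 0 1
p1 (pos 1,3,5,7): XOR of data positions = 0⊕1⊕1 = 0
p2 (pos 2,3,6,7): XOR of data positions = 0⊕0⊕1 = 1
p4 (pos 4,5,6,7): XOR of data positions = 1⊕0⊕1 = 0
Codeword: 0100101

0100101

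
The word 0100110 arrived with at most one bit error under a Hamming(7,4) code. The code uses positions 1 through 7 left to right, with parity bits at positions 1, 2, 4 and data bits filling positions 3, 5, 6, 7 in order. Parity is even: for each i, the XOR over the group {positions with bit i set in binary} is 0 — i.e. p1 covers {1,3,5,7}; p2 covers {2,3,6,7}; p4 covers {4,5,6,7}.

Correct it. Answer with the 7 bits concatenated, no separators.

1100110

s1 (pos 1,3,5,7): 0⊕0⊕1⊕0 = 1
s2 (pos 2,3,6,7): 1⊕0⊕1⊕0 = 0
s4 (pos 4,5,6,7): 0⊕1⊕1⊕0 = 0
Syndrome s4…s1 = 001 → error at position 1.
Flip position 1: 0100110 → 1100110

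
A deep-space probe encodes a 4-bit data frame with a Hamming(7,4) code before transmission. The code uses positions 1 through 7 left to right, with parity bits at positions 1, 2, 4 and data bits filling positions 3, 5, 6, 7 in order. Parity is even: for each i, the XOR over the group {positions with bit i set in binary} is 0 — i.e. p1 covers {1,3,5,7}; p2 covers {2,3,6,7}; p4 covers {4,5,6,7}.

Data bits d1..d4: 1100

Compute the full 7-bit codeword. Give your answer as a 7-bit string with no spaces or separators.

0111100

Place data at non-parity positions: p1 p2 1 p4 1 0 0
p1 (pos 1,3,5,7): XOR of data positions = 1⊕1⊕0 = 0
p2 (pos 2,3,6,7): XOR of data positions = 1⊕0⊕0 = 1
p4 (pos 4,5,6,7): XOR of data positions = 1⊕0⊕0 = 1
Codeword: 0111100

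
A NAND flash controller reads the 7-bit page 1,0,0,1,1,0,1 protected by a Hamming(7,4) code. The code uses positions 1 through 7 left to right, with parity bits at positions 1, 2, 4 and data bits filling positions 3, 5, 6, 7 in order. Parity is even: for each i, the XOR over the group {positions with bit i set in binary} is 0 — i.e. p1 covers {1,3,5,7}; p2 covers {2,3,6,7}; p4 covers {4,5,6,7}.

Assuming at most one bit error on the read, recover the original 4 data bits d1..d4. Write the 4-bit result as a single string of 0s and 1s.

s1 (pos 1,3,5,7): 1⊕0⊕1⊕1 = 1
s2 (pos 2,3,6,7): 0⊕0⊕0⊕1 = 1
s4 (pos 4,5,6,7): 1⊕1⊕0⊕1 = 1
Syndrome s4…s1 = 111 → error at position 7.
Flip position 7: 1001101 → 1001100
Read data bits from positions 3,5,6,7: 0100

0100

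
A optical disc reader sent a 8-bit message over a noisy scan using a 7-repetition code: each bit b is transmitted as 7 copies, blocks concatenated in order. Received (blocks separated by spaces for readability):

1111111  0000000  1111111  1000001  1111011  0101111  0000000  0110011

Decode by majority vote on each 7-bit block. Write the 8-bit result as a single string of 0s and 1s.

Block 1 (1111111): 7 ones → 1
Block 2 (0000000): 0 ones → 0
Block 3 (1111111): 7 ones → 1
Block 4 (1000001): 2 ones → 0
Block 5 (1111011): 6 ones → 1
Block 6 (0101111): 5 ones → 1
Block 7 (0000000): 0 ones → 0
Block 8 (0110011): 4 ones → 1

10101101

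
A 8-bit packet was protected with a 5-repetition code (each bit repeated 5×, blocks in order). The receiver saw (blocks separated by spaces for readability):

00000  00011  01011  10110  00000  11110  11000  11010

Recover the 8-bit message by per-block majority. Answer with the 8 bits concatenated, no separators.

00110101

Block 1 (00000): 0 ones → 0
Block 2 (00011): 2 ones → 0
Block 3 (01011): 3 ones → 1
Block 4 (10110): 3 ones → 1
Block 5 (00000): 0 ones → 0
Block 6 (11110): 4 ones → 1
Block 7 (11000): 2 ones → 0
Block 8 (11010): 3 ones → 1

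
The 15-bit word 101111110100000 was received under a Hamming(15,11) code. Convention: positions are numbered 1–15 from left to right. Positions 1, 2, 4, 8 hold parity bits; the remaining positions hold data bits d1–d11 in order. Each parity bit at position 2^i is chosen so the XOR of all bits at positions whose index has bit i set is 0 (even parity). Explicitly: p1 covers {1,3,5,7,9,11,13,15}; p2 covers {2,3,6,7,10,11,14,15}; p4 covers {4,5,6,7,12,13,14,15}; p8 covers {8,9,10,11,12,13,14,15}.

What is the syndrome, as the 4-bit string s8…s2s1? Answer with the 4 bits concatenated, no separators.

0000

s1 (pos 1,3,5,7,9,11,13,15): 1⊕1⊕1⊕1⊕0⊕0⊕0⊕0 = 0
s2 (pos 2,3,6,7,10,11,14,15): 0⊕1⊕1⊕1⊕1⊕0⊕0⊕0 = 0
s4 (pos 4,5,6,7,12,13,14,15): 1⊕1⊕1⊕1⊕0⊕0⊕0⊕0 = 0
s8 (pos 8,9,10,11,12,13,14,15): 1⊕0⊕1⊕0⊕0⊕0⊕0⊕0 = 0
Syndrome s8…s1 = 0000 → no error.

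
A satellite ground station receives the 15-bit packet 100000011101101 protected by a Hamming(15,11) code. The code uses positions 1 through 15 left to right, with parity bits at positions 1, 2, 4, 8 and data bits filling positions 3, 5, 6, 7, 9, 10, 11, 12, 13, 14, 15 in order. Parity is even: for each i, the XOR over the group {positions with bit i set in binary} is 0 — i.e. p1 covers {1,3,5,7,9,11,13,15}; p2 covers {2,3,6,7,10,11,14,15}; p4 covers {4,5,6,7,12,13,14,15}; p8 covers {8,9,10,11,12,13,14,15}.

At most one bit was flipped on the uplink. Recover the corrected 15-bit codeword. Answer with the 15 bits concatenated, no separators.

s1 (pos 1,3,5,7,9,11,13,15): 1⊕0⊕0⊕0⊕1⊕0⊕1⊕1 = 0
s2 (pos 2,3,6,7,10,11,14,15): 0⊕0⊕0⊕0⊕1⊕0⊕0⊕1 = 0
s4 (pos 4,5,6,7,12,13,14,15): 0⊕0⊕0⊕0⊕1⊕1⊕0⊕1 = 1
s8 (pos 8,9,10,11,12,13,14,15): 1⊕1⊕1⊕0⊕1⊕1⊕0⊕1 = 0
Syndrome s8…s1 = 0100 → error at position 4.
Flip position 4: 100000011101101 → 100100011101101

100100011101101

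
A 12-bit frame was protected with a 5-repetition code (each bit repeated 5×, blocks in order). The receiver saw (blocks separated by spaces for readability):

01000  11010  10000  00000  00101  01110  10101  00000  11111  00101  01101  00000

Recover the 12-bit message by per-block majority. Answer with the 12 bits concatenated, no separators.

010001101010

Block 1 (01000): 1 one → 0
Block 2 (11010): 3 ones → 1
Block 3 (10000): 1 one → 0
Block 4 (00000): 0 ones → 0
Block 5 (00101): 2 ones → 0
Block 6 (01110): 3 ones → 1
Block 7 (10101): 3 ones → 1
Block 8 (00000): 0 ones → 0
Block 9 (11111): 5 ones → 1
Block 10 (00101): 2 ones → 0
Block 11 (01101): 3 ones → 1
Block 12 (00000): 0 ones → 0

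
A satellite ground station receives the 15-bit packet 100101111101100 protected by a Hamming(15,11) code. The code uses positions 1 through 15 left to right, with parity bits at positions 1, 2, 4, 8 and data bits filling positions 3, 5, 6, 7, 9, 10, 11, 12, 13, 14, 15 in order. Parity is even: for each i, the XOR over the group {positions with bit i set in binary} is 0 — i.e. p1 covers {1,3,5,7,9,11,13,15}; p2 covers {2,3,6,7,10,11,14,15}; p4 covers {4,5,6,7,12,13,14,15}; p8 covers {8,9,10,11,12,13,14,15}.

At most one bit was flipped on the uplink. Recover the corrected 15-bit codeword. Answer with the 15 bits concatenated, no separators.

s1 (pos 1,3,5,7,9,11,13,15): 1⊕0⊕0⊕1⊕1⊕0⊕1⊕0 = 0
s2 (pos 2,3,6,7,10,11,14,15): 0⊕0⊕1⊕1⊕1⊕0⊕0⊕0 = 1
s4 (pos 4,5,6,7,12,13,14,15): 1⊕0⊕1⊕1⊕1⊕1⊕0⊕0 = 1
s8 (pos 8,9,10,11,12,13,14,15): 1⊕1⊕1⊕0⊕1⊕1⊕0⊕0 = 1
Syndrome s8…s1 = 1110 → error at position 14.
Flip position 14: 100101111101100 → 100101111101110

100101111101110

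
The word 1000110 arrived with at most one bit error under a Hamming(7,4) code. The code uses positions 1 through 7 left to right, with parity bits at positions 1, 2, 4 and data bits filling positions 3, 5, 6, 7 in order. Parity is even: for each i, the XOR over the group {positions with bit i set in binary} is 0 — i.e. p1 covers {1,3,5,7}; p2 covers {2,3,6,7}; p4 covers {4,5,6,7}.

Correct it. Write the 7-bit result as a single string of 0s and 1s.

s1 (pos 1,3,5,7): 1⊕0⊕1⊕0 = 0
s2 (pos 2,3,6,7): 0⊕0⊕1⊕0 = 1
s4 (pos 4,5,6,7): 0⊕1⊕1⊕0 = 0
Syndrome s4…s1 = 010 → error at position 2.
Flip position 2: 1000110 → 1100110

1100110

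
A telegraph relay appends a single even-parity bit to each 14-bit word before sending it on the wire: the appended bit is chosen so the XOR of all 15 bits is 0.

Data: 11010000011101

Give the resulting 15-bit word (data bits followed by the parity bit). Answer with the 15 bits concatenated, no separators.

XOR of the 14 data bits: 1⊕1⊕0⊕1⊕0⊕0⊕0⊕0⊕0⊕1⊕1⊕1⊕0⊕1 = 1
Parity bit = 1 (so all 15 bits XOR to 0).

110100000111011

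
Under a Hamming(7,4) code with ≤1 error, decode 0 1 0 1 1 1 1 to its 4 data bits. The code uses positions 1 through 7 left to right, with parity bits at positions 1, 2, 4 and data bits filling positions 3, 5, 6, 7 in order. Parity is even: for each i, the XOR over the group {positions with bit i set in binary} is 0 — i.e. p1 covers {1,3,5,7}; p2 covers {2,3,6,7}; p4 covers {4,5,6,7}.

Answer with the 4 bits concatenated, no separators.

s1 (pos 1,3,5,7): 0⊕0⊕1⊕1 = 0
s2 (pos 2,3,6,7): 1⊕0⊕1⊕1 = 1
s4 (pos 4,5,6,7): 1⊕1⊕1⊕1 = 0
Syndrome s4…s1 = 010 → error at position 2.
Flip position 2: 0101111 → 0001111
Read data bits from positions 3,5,6,7: 0111

0111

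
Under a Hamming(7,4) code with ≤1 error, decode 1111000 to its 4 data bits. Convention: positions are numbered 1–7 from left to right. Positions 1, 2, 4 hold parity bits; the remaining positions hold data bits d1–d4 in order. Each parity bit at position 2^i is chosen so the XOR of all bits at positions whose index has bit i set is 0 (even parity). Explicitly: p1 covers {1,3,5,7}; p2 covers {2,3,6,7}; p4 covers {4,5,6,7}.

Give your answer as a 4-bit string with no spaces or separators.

s1 (pos 1,3,5,7): 1⊕1⊕0⊕0 = 0
s2 (pos 2,3,6,7): 1⊕1⊕0⊕0 = 0
s4 (pos 4,5,6,7): 1⊕0⊕0⊕0 = 1
Syndrome s4…s1 = 100 → error at position 4.
Flip position 4: 1111000 → 1110000
Read data bits from positions 3,5,6,7: 1000

1000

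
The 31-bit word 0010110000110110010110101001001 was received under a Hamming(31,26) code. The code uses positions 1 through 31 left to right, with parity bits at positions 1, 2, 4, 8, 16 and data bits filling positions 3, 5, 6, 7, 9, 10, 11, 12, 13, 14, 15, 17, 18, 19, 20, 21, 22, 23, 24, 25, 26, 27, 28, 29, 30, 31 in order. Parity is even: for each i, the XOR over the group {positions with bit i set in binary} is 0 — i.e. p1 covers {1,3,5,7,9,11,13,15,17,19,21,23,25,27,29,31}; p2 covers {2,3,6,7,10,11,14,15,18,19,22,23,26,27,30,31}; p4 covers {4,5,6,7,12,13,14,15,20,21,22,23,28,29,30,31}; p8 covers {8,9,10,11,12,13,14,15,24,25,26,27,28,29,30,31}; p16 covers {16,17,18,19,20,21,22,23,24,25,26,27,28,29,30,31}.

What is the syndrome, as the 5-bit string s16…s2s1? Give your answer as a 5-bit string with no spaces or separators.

11000

s1 (pos 1,3,5,7,9,11,13,15,17,19,21,23,25,27,29,31): 0⊕1⊕1⊕0⊕0⊕1⊕0⊕1⊕0⊕0⊕1⊕1⊕1⊕0⊕0⊕1 = 0
s2 (pos 2,3,6,7,10,11,14,15,18,19,22,23,26,27,30,31): 0⊕1⊕1⊕0⊕0⊕1⊕1⊕1⊕1⊕0⊕0⊕1⊕0⊕0⊕0⊕1 = 0
s4 (pos 4,5,6,7,12,13,14,15,20,21,22,23,28,29,30,31): 0⊕1⊕1⊕0⊕1⊕0⊕1⊕1⊕1⊕1⊕0⊕1⊕1⊕0⊕0⊕1 = 0
s8 (pos 8,9,10,11,12,13,14,15,24,25,26,27,28,29,30,31): 0⊕0⊕0⊕1⊕1⊕0⊕1⊕1⊕0⊕1⊕0⊕0⊕1⊕0⊕0⊕1 = 1
s16 (pos 16,17,18,19,20,21,22,23,24,25,26,27,28,29,30,31): 0⊕0⊕1⊕0⊕1⊕1⊕0⊕1⊕0⊕1⊕0⊕0⊕1⊕0⊕0⊕1 = 1
Syndrome s16…s1 = 11000 → error at position 24.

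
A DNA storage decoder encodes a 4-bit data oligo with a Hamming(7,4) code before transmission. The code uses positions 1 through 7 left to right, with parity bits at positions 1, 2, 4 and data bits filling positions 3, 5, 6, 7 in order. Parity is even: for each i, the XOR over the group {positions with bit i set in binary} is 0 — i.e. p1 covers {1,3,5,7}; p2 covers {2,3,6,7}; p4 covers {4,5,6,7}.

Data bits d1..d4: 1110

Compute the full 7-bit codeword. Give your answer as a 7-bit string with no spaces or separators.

Place data at non-parity positions: p1 p2 1 p4 1 1 0
p1 (pos 1,3,5,7): XOR of data positions = 1⊕1⊕0 = 0
p2 (pos 2,3,6,7): XOR of data positions = 1⊕1⊕0 = 0
p4 (pos 4,5,6,7): XOR of data positions = 1⊕1⊕0 = 0
Codeword: 0010110

0010110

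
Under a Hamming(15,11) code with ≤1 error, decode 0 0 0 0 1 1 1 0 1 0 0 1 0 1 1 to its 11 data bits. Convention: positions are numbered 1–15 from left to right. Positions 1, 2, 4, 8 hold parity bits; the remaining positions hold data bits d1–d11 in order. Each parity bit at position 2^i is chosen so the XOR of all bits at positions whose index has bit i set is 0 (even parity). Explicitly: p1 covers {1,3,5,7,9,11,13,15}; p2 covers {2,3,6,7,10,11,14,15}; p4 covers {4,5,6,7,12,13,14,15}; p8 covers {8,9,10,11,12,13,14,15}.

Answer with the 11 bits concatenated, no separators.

01111001011

s1 (pos 1,3,5,7,9,11,13,15): 0⊕0⊕1⊕1⊕1⊕0⊕0⊕1 = 0
s2 (pos 2,3,6,7,10,11,14,15): 0⊕0⊕1⊕1⊕0⊕0⊕1⊕1 = 0
s4 (pos 4,5,6,7,12,13,14,15): 0⊕1⊕1⊕1⊕1⊕0⊕1⊕1 = 0
s8 (pos 8,9,10,11,12,13,14,15): 0⊕1⊕0⊕0⊕1⊕0⊕1⊕1 = 0
Syndrome s8…s1 = 0000 → no error.
Read data bits from positions 3,5,6,7,9,10,11,12,13,14,15: 01111001011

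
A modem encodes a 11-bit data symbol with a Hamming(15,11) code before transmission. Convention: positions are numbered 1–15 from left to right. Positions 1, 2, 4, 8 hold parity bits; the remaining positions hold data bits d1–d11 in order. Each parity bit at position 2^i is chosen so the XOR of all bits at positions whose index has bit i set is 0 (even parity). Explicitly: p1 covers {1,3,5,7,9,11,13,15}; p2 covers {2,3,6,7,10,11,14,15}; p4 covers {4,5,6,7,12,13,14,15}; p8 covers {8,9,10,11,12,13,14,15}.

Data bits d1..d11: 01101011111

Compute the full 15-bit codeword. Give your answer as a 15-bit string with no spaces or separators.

100011001011111

Place data at non-parity positions: p1 p2 0 p4 1 1 0 p8 1 0 1 1 1 1 1
p1 (pos 1,3,5,7,9,11,13,15): XOR of data positions = 0⊕1⊕0⊕1⊕1⊕1⊕1 = 1
p2 (pos 2,3,6,7,10,11,14,15): XOR of data positions = 0⊕1⊕0⊕0⊕1⊕1⊕1 = 0
p4 (pos 4,5,6,7,12,13,14,15): XOR of data positions = 1⊕1⊕0⊕1⊕1⊕1⊕1 = 0
p8 (pos 8,9,10,11,12,13,14,15): XOR of data positions = 1⊕0⊕1⊕1⊕1⊕1⊕1 = 0
Codeword: 100011001011111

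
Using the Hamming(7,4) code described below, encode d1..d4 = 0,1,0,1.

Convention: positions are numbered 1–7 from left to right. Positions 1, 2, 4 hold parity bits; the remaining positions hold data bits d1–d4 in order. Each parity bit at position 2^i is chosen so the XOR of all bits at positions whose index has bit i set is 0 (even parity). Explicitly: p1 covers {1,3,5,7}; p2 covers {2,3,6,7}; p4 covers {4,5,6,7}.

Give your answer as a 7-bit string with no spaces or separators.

Place data at non-parity positions: p1 p2 0 p4 1 0 1
p1 (pos 1,3,5,7): XOR of data positions = 0⊕1⊕1 = 0
p2 (pos 2,3,6,7): XOR of data positions = 0⊕0⊕1 = 1
p4 (pos 4,5,6,7): XOR of data positions = 1⊕0⊕1 = 0
Codeword: 0100101

0100101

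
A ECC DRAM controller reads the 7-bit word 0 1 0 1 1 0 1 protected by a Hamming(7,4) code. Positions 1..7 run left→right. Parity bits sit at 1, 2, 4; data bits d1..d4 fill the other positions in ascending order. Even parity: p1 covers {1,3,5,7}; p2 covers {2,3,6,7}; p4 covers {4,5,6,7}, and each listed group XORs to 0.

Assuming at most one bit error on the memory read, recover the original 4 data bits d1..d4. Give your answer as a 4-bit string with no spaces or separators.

s1 (pos 1,3,5,7): 0⊕0⊕1⊕1 = 0
s2 (pos 2,3,6,7): 1⊕0⊕0⊕1 = 0
s4 (pos 4,5,6,7): 1⊕1⊕0⊕1 = 1
Syndrome s4…s1 = 100 → error at position 4.
Flip position 4: 0101101 → 0100101
Read data bits from positions 3,5,6,7: 0101

0101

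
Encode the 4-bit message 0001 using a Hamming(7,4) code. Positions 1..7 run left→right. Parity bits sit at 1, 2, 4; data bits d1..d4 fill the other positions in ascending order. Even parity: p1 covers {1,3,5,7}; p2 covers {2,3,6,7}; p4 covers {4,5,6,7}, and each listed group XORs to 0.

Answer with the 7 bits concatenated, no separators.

1101001

Place data at non-parity positions: p1 p2 0 p4 0 0 1
p1 (pos 1,3,5,7): XOR of data positions = 0⊕0⊕1 = 1
p2 (pos 2,3,6,7): XOR of data positions = 0⊕0⊕1 = 1
p4 (pos 4,5,6,7): XOR of data positions = 0⊕0⊕1 = 1
Codeword: 1101001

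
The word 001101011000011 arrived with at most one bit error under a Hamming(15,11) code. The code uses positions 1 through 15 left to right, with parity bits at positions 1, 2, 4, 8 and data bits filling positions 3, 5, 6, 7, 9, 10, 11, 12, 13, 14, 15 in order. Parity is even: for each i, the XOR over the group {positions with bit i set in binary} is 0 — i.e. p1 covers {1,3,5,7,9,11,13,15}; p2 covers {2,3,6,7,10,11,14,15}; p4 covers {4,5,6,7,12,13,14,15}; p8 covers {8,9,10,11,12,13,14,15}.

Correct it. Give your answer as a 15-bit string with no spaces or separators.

101101011000011

s1 (pos 1,3,5,7,9,11,13,15): 0⊕1⊕0⊕0⊕1⊕0⊕0⊕1 = 1
s2 (pos 2,3,6,7,10,11,14,15): 0⊕1⊕1⊕0⊕0⊕0⊕1⊕1 = 0
s4 (pos 4,5,6,7,12,13,14,15): 1⊕0⊕1⊕0⊕0⊕0⊕1⊕1 = 0
s8 (pos 8,9,10,11,12,13,14,15): 1⊕1⊕0⊕0⊕0⊕0⊕1⊕1 = 0
Syndrome s8…s1 = 0001 → error at position 1.
Flip position 1: 001101011000011 → 101101011000011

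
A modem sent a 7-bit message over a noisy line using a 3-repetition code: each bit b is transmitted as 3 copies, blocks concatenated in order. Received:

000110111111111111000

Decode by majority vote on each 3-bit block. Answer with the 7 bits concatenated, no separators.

0111110

Block 1 (000): 0 ones → 0
Block 2 (110): 2 ones → 1
Block 3 (111): 3 ones → 1
Block 4 (111): 3 ones → 1
Block 5 (111): 3 ones → 1
Block 6 (111): 3 ones → 1
Block 7 (000): 0 ones → 0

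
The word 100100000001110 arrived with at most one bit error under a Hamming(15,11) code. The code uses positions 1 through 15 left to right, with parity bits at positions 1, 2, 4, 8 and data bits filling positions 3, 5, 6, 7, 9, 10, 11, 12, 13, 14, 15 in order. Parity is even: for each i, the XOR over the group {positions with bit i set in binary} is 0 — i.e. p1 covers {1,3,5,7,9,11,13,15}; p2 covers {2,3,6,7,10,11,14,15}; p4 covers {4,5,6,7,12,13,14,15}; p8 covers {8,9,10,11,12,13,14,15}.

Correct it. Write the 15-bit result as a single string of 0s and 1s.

s1 (pos 1,3,5,7,9,11,13,15): 1⊕0⊕0⊕0⊕0⊕0⊕1⊕0 = 0
s2 (pos 2,3,6,7,10,11,14,15): 0⊕0⊕0⊕0⊕0⊕0⊕1⊕0 = 1
s4 (pos 4,5,6,7,12,13,14,15): 1⊕0⊕0⊕0⊕1⊕1⊕1⊕0 = 0
s8 (pos 8,9,10,11,12,13,14,15): 0⊕0⊕0⊕0⊕1⊕1⊕1⊕0 = 1
Syndrome s8…s1 = 1010 → error at position 10.
Flip position 10: 100100000001110 → 100100000101110

100100000101110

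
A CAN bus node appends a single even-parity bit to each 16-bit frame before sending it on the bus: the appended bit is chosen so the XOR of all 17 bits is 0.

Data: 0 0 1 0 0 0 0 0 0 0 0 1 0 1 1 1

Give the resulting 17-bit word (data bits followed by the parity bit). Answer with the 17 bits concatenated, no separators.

XOR of the 16 data bits: 0⊕0⊕1⊕0⊕0⊕0⊕0⊕0⊕0⊕0⊕0⊕1⊕0⊕1⊕1⊕1 = 1
Parity bit = 1 (so all 17 bits XOR to 0).

00100000000101111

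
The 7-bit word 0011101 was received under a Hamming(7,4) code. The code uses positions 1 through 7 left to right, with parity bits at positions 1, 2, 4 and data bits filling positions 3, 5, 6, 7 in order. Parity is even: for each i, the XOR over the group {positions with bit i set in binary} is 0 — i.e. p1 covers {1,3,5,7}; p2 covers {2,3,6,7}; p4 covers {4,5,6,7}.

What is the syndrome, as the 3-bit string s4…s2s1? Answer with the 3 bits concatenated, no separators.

s1 (pos 1,3,5,7): 0⊕1⊕1⊕1 = 1
s2 (pos 2,3,6,7): 0⊕1⊕0⊕1 = 0
s4 (pos 4,5,6,7): 1⊕1⊕0⊕1 = 1
Syndrome s4…s1 = 101 → error at position 5.

101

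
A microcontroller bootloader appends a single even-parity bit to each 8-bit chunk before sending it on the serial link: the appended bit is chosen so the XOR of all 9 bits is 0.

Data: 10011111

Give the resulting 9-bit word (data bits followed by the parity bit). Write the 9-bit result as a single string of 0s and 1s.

100111110

XOR of the 8 data bits: 1⊕0⊕0⊕1⊕1⊕1⊕1⊕1 = 0
Parity bit = 0 (so all 9 bits XOR to 0).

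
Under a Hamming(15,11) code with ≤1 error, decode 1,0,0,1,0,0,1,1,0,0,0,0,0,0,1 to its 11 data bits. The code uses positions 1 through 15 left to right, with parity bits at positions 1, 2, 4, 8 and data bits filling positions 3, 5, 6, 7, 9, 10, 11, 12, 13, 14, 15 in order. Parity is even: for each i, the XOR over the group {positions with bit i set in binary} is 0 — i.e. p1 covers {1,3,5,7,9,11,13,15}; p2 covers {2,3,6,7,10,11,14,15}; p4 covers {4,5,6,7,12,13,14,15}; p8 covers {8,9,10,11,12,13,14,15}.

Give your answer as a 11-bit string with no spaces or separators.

01010000001

s1 (pos 1,3,5,7,9,11,13,15): 1⊕0⊕0⊕1⊕0⊕0⊕0⊕1 = 1
s2 (pos 2,3,6,7,10,11,14,15): 0⊕0⊕0⊕1⊕0⊕0⊕0⊕1 = 0
s4 (pos 4,5,6,7,12,13,14,15): 1⊕0⊕0⊕1⊕0⊕0⊕0⊕1 = 1
s8 (pos 8,9,10,11,12,13,14,15): 1⊕0⊕0⊕0⊕0⊕0⊕0⊕1 = 0
Syndrome s8…s1 = 0101 → error at position 5.
Flip position 5: 100100110000001 → 100110110000001
Read data bits from positions 3,5,6,7,9,10,11,12,13,14,15: 01010000001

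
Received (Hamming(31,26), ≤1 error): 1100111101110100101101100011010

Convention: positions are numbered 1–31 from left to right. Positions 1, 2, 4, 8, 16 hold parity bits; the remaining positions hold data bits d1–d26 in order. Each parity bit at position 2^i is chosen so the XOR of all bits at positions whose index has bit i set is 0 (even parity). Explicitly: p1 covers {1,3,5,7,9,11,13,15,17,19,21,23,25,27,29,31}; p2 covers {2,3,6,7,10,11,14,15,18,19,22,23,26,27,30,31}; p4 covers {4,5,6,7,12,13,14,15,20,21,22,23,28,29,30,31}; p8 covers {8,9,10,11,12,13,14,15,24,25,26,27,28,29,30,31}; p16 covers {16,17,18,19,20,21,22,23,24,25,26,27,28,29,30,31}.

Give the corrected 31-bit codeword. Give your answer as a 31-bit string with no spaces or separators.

1000111101110100101101100011010

s1 (pos 1,3,5,7,9,11,13,15,17,19,21,23,25,27,29,31): 1⊕0⊕1⊕1⊕0⊕1⊕0⊕0⊕1⊕1⊕0⊕1⊕0⊕1⊕0⊕0 = 0
s2 (pos 2,3,6,7,10,11,14,15,18,19,22,23,26,27,30,31): 1⊕0⊕1⊕1⊕1⊕1⊕1⊕0⊕0⊕1⊕1⊕1⊕0⊕1⊕1⊕0 = 1
s4 (pos 4,5,6,7,12,13,14,15,20,21,22,23,28,29,30,31): 0⊕1⊕1⊕1⊕1⊕0⊕1⊕0⊕1⊕0⊕1⊕1⊕1⊕0⊕1⊕0 = 0
s8 (pos 8,9,10,11,12,13,14,15,24,25,26,27,28,29,30,31): 1⊕0⊕1⊕1⊕1⊕0⊕1⊕0⊕0⊕0⊕0⊕1⊕1⊕0⊕1⊕0 = 0
s16 (pos 16,17,18,19,20,21,22,23,24,25,26,27,28,29,30,31): 0⊕1⊕0⊕1⊕1⊕0⊕1⊕1⊕0⊕0⊕0⊕1⊕1⊕0⊕1⊕0 = 0
Syndrome s16…s1 = 00010 → error at position 2.
Flip position 2: 1100111101110100101101100011010 → 1000111101110100101101100011010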